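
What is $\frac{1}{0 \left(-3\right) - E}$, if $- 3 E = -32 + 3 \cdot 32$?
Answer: $\frac{3}{64} \approx 0.046875$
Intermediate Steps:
$E = - \frac{64}{3}$ ($E = - \frac{-32 + 3 \cdot 32}{3} = - \frac{-32 + 96}{3} = \left(- \frac{1}{3}\right) 64 = - \frac{64}{3} \approx -21.333$)
$\frac{1}{0 \left(-3\right) - E} = \frac{1}{0 \left(-3\right) - - \frac{64}{3}} = \frac{1}{0 + \frac{64}{3}} = \frac{1}{\frac{64}{3}} = \frac{3}{64}$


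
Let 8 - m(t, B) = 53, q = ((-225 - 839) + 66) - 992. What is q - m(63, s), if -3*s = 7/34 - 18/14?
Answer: -1945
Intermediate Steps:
q = -1990 (q = (-1064 + 66) - 992 = -998 - 992 = -1990)
s = 257/714 (s = -(7/34 - 18/14)/3 = -(7*(1/34) - 18*1/14)/3 = -(7/34 - 9/7)/3 = -⅓*(-257/238) = 257/714 ≈ 0.35994)
m(t, B) = -45 (m(t, B) = 8 - 1*53 = 8 - 53 = -45)
q - m(63, s) = -1990 - 1*(-45) = -1990 + 45 = -1945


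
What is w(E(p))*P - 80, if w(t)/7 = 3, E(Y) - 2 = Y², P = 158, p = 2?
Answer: 3238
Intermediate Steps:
E(Y) = 2 + Y²
w(t) = 21 (w(t) = 7*3 = 21)
w(E(p))*P - 80 = 21*158 - 80 = 3318 - 80 = 3238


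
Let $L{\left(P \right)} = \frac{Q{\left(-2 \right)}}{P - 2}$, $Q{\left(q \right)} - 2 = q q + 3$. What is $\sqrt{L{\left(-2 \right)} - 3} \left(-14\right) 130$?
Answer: $- 910 i \sqrt{21} \approx - 4170.1 i$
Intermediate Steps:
$Q{\left(q \right)} = 5 + q^{2}$ ($Q{\left(q \right)} = 2 + \left(q q + 3\right) = 2 + \left(q^{2} + 3\right) = 2 + \left(3 + q^{2}\right) = 5 + q^{2}$)
$L{\left(P \right)} = \frac{9}{-2 + P}$ ($L{\left(P \right)} = \frac{5 + \left(-2\right)^{2}}{P - 2} = \frac{5 + 4}{P - 2} = \frac{9}{-2 + P}$)
$\sqrt{L{\left(-2 \right)} - 3} \left(-14\right) 130 = \sqrt{\frac{9}{-2 - 2} - 3} \left(-14\right) 130 = \sqrt{\frac{9}{-4} - 3} \left(-14\right) 130 = \sqrt{9 \left(- \frac{1}{4}\right) - 3} \left(-14\right) 130 = \sqrt{- \frac{9}{4} - 3} \left(-14\right) 130 = \sqrt{- \frac{21}{4}} \left(-14\right) 130 = \frac{i \sqrt{21}}{2} \left(-14\right) 130 = - 7 i \sqrt{21} \cdot 130 = - 910 i \sqrt{21}$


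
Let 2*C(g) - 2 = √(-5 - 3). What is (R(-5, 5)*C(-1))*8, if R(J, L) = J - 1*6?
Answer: -88 - 88*I*√2 ≈ -88.0 - 124.45*I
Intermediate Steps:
R(J, L) = -6 + J (R(J, L) = J - 6 = -6 + J)
C(g) = 1 + I*√2 (C(g) = 1 + √(-5 - 3)/2 = 1 + √(-8)/2 = 1 + (2*I*√2)/2 = 1 + I*√2)
(R(-5, 5)*C(-1))*8 = ((-6 - 5)*(1 + I*√2))*8 = -11*(1 + I*√2)*8 = (-11 - 11*I*√2)*8 = -88 - 88*I*√2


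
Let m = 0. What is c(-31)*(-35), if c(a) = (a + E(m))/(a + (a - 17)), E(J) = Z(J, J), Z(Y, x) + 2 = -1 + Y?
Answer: -1190/79 ≈ -15.063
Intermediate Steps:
Z(Y, x) = -3 + Y (Z(Y, x) = -2 + (-1 + Y) = -3 + Y)
E(J) = -3 + J
c(a) = (-3 + a)/(-17 + 2*a) (c(a) = (a + (-3 + 0))/(a + (a - 17)) = (a - 3)/(a + (-17 + a)) = (-3 + a)/(-17 + 2*a))
c(-31)*(-35) = ((-3 - 31)/(-17 + 2*(-31)))*(-35) = (-34/(-17 - 62))*(-35) = (-34/(-79))*(-35) = -1/79*(-34)*(-35) = (34/79)*(-35) = -1190/79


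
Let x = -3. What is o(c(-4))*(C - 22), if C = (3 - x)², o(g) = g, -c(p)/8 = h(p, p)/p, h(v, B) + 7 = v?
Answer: -308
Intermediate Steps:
h(v, B) = -7 + v
c(p) = -8*(-7 + p)/p
C = 36 (C = (3 - 1*(-3))² = (3 + 3)² = 6² = 36)
o(c(-4))*(C - 22) = (-8 + 56/(-4))*(36 - 22) = (-8 + 56*(-¼))*14 = (-8 - 14)*14 = -22*14 = -308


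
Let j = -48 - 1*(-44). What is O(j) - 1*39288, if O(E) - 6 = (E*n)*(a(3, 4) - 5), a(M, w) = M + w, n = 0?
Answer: -39282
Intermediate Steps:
j = -4 (j = -48 + 44 = -4)
O(E) = 6 (O(E) = 6 + (E*0)*((3 + 4) - 5) = 6 + 0*(7 - 5) = 6 + 0*2 = 6 + 0 = 6)
O(j) - 1*39288 = 6 - 1*39288 = 6 - 39288 = -39282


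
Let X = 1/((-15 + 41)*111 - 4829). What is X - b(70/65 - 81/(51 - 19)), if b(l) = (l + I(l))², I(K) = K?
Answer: -711229839/84061952 ≈ -8.4608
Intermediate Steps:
b(l) = 4*l² (b(l) = (l + l)² = (2*l)² = 4*l²)
X = -1/1943 (X = 1/(26*111 - 4829) = 1/(2886 - 4829) = 1/(-1943) = -1/1943 ≈ -0.00051467)
X - b(70/65 - 81/(51 - 19)) = -1/1943 - 4*(70/65 - 81/(51 - 19))² = -1/1943 - 4*(70*(1/65) - 81/32)² = -1/1943 - 4*(14/13 - 81*1/32)² = -1/1943 - 4*(14/13 - 81/32)² = -1/1943 - 4*(-605/416)² = -1/1943 - 4*366025/173056 = -1/1943 - 1*366025/43264 = -1/1943 - 366025/43264 = -711229839/84061952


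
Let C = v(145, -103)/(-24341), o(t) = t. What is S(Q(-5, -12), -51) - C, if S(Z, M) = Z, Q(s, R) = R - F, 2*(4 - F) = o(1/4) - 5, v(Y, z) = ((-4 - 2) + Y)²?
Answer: -3423559/194728 ≈ -17.581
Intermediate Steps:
v(Y, z) = (-6 + Y)²
F = 51/8 (F = 4 - (1/4 - 5)/2 = 4 - (¼ - 5)/2 = 4 - ½*(-19/4) = 4 + 19/8 = 51/8 ≈ 6.3750)
C = -19321/24341 (C = (-6 + 145)²/(-24341) = 139²*(-1/24341) = 19321*(-1/24341) = -19321/24341 ≈ -0.79376)
Q(s, R) = -51/8 + R (Q(s, R) = R - 1*51/8 = R - 51/8 = -51/8 + R)
S(Q(-5, -12), -51) - C = (-51/8 - 12) - 1*(-19321/24341) = -147/8 + 19321/24341 = -3423559/194728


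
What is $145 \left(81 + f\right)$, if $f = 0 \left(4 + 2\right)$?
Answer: $11745$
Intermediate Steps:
$f = 0$ ($f = 0 \cdot 6 = 0$)
$145 \left(81 + f\right) = 145 \left(81 + 0\right) = 145 \cdot 81 = 11745$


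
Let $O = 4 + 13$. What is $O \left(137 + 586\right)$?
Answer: $12291$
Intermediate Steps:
$O = 17$
$O \left(137 + 586\right) = 17 \left(137 + 586\right) = 17 \cdot 723 = 12291$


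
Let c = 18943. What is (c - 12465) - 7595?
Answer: -1117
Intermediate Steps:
(c - 12465) - 7595 = (18943 - 12465) - 7595 = 6478 - 7595 = -1117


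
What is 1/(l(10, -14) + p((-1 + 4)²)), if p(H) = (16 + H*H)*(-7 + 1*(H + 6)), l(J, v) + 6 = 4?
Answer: 1/774 ≈ 0.0012920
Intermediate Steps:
l(J, v) = -2 (l(J, v) = -6 + 4 = -2)
p(H) = (-1 + H)*(16 + H²) (p(H) = (16 + H²)*(-7 + 1*(6 + H)) = (16 + H²)*(-7 + (6 + H)) = (16 + H²)*(-1 + H) = (-1 + H)*(16 + H²))
1/(l(10, -14) + p((-1 + 4)²)) = 1/(-2 + (-16 + ((-1 + 4)²)³ - ((-1 + 4)²)² + 16*(-1 + 4)²)) = 1/(-2 + (-16 + (3²)³ - (3²)² + 16*3²)) = 1/(-2 + (-16 + 9³ - 1*9² + 16*9)) = 1/(-2 + (-16 + 729 - 1*81 + 144)) = 1/(-2 + (-16 + 729 - 81 + 144)) = 1/(-2 + 776) = 1/774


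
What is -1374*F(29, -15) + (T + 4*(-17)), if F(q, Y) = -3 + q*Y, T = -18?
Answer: 601726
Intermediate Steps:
F(q, Y) = -3 + Y*q
-1374*F(29, -15) + (T + 4*(-17)) = -1374*(-3 - 15*29) + (-18 + 4*(-17)) = -1374*(-3 - 435) + (-18 - 68) = -1374*(-438) - 86 = 601812 - 86 = 601726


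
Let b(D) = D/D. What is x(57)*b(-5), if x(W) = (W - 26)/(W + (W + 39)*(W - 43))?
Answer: 31/1401 ≈ 0.022127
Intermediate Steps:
x(W) = (-26 + W)/(W + (-43 + W)*(39 + W)) (x(W) = (-26 + W)/(W + (39 + W)*(-43 + W)) = (-26 + W)/(W + (-43 + W)*(39 + W)))
b(D) = 1
x(57)*b(-5) = ((26 - 1*57)/(1677 - 1*57**2 + 3*57))*1 = ((26 - 57)/(1677 - 1*3249 + 171))*1 = (-31/(1677 - 3249 + 171))*1 = (-31/(-1401))*1 = -1/1401*(-31)*1 = (31/1401)*1 = 31/1401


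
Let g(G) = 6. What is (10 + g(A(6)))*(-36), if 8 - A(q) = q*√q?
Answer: -576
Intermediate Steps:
A(q) = 8 - q^(3/2) (A(q) = 8 - q*√q = 8 - q^(3/2))
(10 + g(A(6)))*(-36) = (10 + 6)*(-36) = 16*(-36) = -576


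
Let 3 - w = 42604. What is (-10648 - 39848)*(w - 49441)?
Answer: 4647752832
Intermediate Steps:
w = -42601 (w = 3 - 1*42604 = 3 - 42604 = -42601)
(-10648 - 39848)*(w - 49441) = (-10648 - 39848)*(-42601 - 49441) = -50496*(-92042) = 4647752832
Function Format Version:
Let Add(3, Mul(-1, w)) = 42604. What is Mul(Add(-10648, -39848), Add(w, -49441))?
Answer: 4647752832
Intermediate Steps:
w = -42601 (w = Add(3, Mul(-1, 42604)) = Add(3, -42604) = -42601)
Mul(Add(-10648, -39848), Add(w, -49441)) = Mul(Add(-10648, -39848), Add(-42601, -49441)) = Mul(-50496, -92042) = 4647752832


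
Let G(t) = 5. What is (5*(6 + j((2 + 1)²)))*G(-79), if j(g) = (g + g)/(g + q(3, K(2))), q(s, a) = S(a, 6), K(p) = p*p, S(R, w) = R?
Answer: 2400/13 ≈ 184.62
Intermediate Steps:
K(p) = p²
q(s, a) = a
j(g) = 2*g/(4 + g) (j(g) = (g + g)/(g + 2²) = (2*g)/(g + 4) = (2*g)/(4 + g) = 2*g/(4 + g))
(5*(6 + j((2 + 1)²)))*G(-79) = (5*(6 + 2*(2 + 1)²/(4 + (2 + 1)²)))*5 = (5*(6 + 2*3²/(4 + 3²)))*5 = (5*(6 + 2*9/(4 + 9)))*5 = (5*(6 + 2*9/13))*5 = (5*(6 + 2*9*(1/13)))*5 = (5*(6 + 18/13))*5 = (5*(96/13))*5 = (480/13)*5 = 2400/13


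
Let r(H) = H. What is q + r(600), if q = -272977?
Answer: -272377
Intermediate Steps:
q + r(600) = -272977 + 600 = -272377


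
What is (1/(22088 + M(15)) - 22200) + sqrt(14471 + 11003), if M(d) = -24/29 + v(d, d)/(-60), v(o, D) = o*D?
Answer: -56869229284/2561677 + sqrt(25474) ≈ -22040.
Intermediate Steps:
v(o, D) = D*o
M(d) = -24/29 - d**2/60 (M(d) = -24/29 + (d*d)/(-60) = -24*1/29 + d**2*(-1/60) = -24/29 - d**2/60)
(1/(22088 + M(15)) - 22200) + sqrt(14471 + 11003) = (1/(22088 + (-24/29 - 1/60*15**2)) - 22200) + sqrt(14471 + 11003) = (1/(22088 + (-24/29 - 1/60*225)) - 22200) + sqrt(25474) = (1/(22088 + (-24/29 - 15/4)) - 22200) + sqrt(25474) = (1/(22088 - 531/116) - 22200) + sqrt(25474) = (1/(2561677/116) - 22200) + sqrt(25474) = (116/2561677 - 22200) + sqrt(25474) = -56869229284/2561677 + sqrt(25474)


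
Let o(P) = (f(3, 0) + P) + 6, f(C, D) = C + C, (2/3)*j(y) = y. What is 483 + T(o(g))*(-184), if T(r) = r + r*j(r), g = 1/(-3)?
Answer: -117691/3 ≈ -39230.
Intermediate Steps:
g = -⅓ ≈ -0.33333
j(y) = 3*y/2
f(C, D) = 2*C
o(P) = 12 + P (o(P) = (2*3 + P) + 6 = (6 + P) + 6 = 12 + P)
T(r) = r + 3*r²/2 (T(r) = r + r*(3*r/2) = r + 3*r²/2)
483 + T(o(g))*(-184) = 483 + ((12 - ⅓)*(2 + 3*(12 - ⅓))/2)*(-184) = 483 + ((½)*(35/3)*(2 + 3*(35/3)))*(-184) = 483 + ((½)*(35/3)*(2 + 35))*(-184) = 483 + ((½)*(35/3)*37)*(-184) = 483 + (1295/6)*(-184) = 483 - 119140/3 = -117691/3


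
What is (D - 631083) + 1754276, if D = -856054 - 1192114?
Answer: -924975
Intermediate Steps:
D = -2048168
(D - 631083) + 1754276 = (-2048168 - 631083) + 1754276 = -2679251 + 1754276 = -924975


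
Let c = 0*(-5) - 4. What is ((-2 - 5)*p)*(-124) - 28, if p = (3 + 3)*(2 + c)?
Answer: -10444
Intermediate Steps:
c = -4 (c = 0 - 4 = -4)
p = -12 (p = (3 + 3)*(2 - 4) = 6*(-2) = -12)
((-2 - 5)*p)*(-124) - 28 = ((-2 - 5)*(-12))*(-124) - 28 = -7*(-12)*(-124) - 28 = 84*(-124) - 28 = -10416 - 28 = -10444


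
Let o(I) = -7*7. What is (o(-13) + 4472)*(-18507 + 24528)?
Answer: 26630883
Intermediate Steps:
o(I) = -49
(o(-13) + 4472)*(-18507 + 24528) = (-49 + 4472)*(-18507 + 24528) = 4423*6021 = 26630883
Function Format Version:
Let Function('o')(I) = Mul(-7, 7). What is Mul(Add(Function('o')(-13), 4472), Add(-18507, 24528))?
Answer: 26630883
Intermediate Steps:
Function('o')(I) = -49
Mul(Add(Function('o')(-13), 4472), Add(-18507, 24528)) = Mul(Add(-49, 4472), Add(-18507, 24528)) = Mul(4423, 6021) = 26630883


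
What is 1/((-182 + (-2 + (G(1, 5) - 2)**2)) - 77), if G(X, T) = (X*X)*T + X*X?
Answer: -1/245 ≈ -0.0040816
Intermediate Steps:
G(X, T) = X**2 + T*X**2 (G(X, T) = X**2*T + X**2 = T*X**2 + X**2 = X**2 + T*X**2)
1/((-182 + (-2 + (G(1, 5) - 2)**2)) - 77) = 1/((-182 + (-2 + (1**2*(1 + 5) - 2)**2)) - 77) = 1/((-182 + (-2 + (1*6 - 2)**2)) - 77) = 1/((-182 + (-2 + (6 - 2)**2)) - 77) = 1/((-182 + (-2 + 4**2)) - 77) = 1/((-182 + (-2 + 16)) - 77) = 1/((-182 + 14) - 77) = 1/(-168 - 77) = 1/(-245) = -1/245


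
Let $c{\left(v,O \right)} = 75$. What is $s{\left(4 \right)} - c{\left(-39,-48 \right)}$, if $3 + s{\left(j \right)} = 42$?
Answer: $-36$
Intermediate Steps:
$s{\left(j \right)} = 39$ ($s{\left(j \right)} = -3 + 42 = 39$)
$s{\left(4 \right)} - c{\left(-39,-48 \right)} = 39 - 75 = -36$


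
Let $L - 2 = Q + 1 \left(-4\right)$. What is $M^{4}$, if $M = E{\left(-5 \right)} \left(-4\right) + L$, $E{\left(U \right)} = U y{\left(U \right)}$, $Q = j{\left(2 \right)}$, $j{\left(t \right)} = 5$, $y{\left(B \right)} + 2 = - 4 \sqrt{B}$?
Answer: $763026161 - 362671040 i \sqrt{5} \approx 7.6303 \cdot 10^{8} - 8.1096 \cdot 10^{8} i$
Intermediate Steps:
$y{\left(B \right)} = -2 - 4 \sqrt{B}$
$Q = 5$
$E{\left(U \right)} = U \left(-2 - 4 \sqrt{U}\right)$
$L = 3$ ($L = 2 + \left(5 + 1 \left(-4\right)\right) = 2 + \left(5 - 4\right) = 2 + 1 = 3$)
$M = -37 - 80 i \sqrt{5}$ ($M = \left(- 4 \left(-5\right)^{\frac{3}{2}} - -10\right) \left(-4\right) + 3 = \left(- 4 \left(- 5 i \sqrt{5}\right) + 10\right) \left(-4\right) + 3 = \left(20 i \sqrt{5} + 10\right) \left(-4\right) + 3 = \left(10 + 20 i \sqrt{5}\right) \left(-4\right) + 3 = \left(-40 - 80 i \sqrt{5}\right) + 3 = -37 - 80 i \sqrt{5} \approx -37.0 - 178.89 i$)
$M^{4} = \left(-37 - 80 i \sqrt{5}\right)^{4}$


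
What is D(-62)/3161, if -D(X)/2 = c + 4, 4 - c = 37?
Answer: 2/109 ≈ 0.018349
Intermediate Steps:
c = -33 (c = 4 - 1*37 = 4 - 37 = -33)
D(X) = 58 (D(X) = -2*(-33 + 4) = -2*(-29) = 58)
D(-62)/3161 = 58/3161 = 58*(1/3161) = 2/109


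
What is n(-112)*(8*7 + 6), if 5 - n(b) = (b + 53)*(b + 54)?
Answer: -211854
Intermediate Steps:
n(b) = 5 - (53 + b)*(54 + b) (n(b) = 5 - (b + 53)*(b + 54) = 5 - (53 + b)*(54 + b))
n(-112)*(8*7 + 6) = (-2857 - 1*(-112)² - 107*(-112))*(8*7 + 6) = (-2857 - 1*12544 + 11984)*(56 + 6) = (-2857 - 12544 + 11984)*62 = -3417*62 = -211854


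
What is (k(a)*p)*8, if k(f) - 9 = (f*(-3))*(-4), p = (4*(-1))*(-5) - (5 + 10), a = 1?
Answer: 840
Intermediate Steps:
p = 5 (p = -4*(-5) - 1*15 = 20 - 15 = 5)
k(f) = 9 + 12*f (k(f) = 9 + (f*(-3))*(-4) = 9 - 3*f*(-4) = 9 + 12*f)
(k(a)*p)*8 = ((9 + 12*1)*5)*8 = ((9 + 12)*5)*8 = (21*5)*8 = 105*8 = 840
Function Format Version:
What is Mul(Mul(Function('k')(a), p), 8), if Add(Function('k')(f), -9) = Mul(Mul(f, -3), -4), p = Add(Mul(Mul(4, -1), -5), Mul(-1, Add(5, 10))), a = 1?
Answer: 840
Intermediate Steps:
p = 5 (p = Add(Mul(-4, -5), Mul(-1, 15)) = Add(20, -15) = 5)
Function('k')(f) = Add(9, Mul(12, f)) (Function('k')(f) = Add(9, Mul(Mul(f, -3), -4)) = Add(9, Mul(Mul(-3, f), -4)) = Add(9, Mul(12, f)))
Mul(Mul(Function('k')(a), p), 8) = Mul(Mul(Add(9, Mul(12, 1)), 5), 8) = Mul(Mul(Add(9, 12), 5), 8) = Mul(Mul(21, 5), 8) = Mul(105, 8) = 840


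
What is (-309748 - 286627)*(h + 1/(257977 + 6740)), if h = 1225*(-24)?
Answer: 4641395665128625/264717 ≈ 1.7533e+10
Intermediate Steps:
h = -29400
(-309748 - 286627)*(h + 1/(257977 + 6740)) = (-309748 - 286627)*(-29400 + 1/(257977 + 6740)) = -596375*(-29400 + 1/264717) = -596375*(-7782679799/264717) = 4641395665128625/264717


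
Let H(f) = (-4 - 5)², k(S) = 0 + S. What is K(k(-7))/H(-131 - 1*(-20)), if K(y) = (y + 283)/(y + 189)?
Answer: 46/2457 ≈ 0.018722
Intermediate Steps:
k(S) = S
H(f) = 81 (H(f) = (-9)² = 81)
K(y) = (283 + y)/(189 + y)
K(k(-7))/H(-131 - 1*(-20)) = ((283 - 7)/(189 - 7))/81 = (276/182)*(1/81) = ((1/182)*276)*(1/81) = (138/91)*(1/81) = 46/2457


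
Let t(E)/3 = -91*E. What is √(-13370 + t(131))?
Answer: I*√49133 ≈ 221.66*I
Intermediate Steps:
t(E) = -273*E (t(E) = 3*(-91*E) = -273*E)
√(-13370 + t(131)) = √(-13370 - 273*131) = √(-13370 - 35763) = √(-49133) = I*√49133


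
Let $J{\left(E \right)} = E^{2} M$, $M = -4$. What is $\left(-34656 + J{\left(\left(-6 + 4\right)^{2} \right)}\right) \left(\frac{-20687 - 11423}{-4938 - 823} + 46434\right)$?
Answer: $- \frac{1326990384640}{823} \approx -1.6124 \cdot 10^{9}$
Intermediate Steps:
$J{\left(E \right)} = - 4 E^{2}$ ($J{\left(E \right)} = E^{2} \left(-4\right) = - 4 E^{2}$)
$\left(-34656 + J{\left(\left(-6 + 4\right)^{2} \right)}\right) \left(\frac{-20687 - 11423}{-4938 - 823} + 46434\right) = \left(-34656 - 4 \left(\left(-6 + 4\right)^{2}\right)^{2}\right) \left(\frac{-20687 - 11423}{-4938 - 823} + 46434\right) = \left(-34656 - 4 \left(\left(-2\right)^{2}\right)^{2}\right) \left(- \frac{32110}{-5761} + 46434\right) = \left(-34656 - 4 \cdot 4^{2}\right) \left(\left(-32110\right) \left(- \frac{1}{5761}\right) + 46434\right) = \left(-34656 - 64\right) \left(\frac{32110}{5761} + 46434\right) = \left(-34656 - 64\right) \frac{267538384}{5761} = \left(-34720\right) \frac{267538384}{5761} = - \frac{1326990384640}{823}$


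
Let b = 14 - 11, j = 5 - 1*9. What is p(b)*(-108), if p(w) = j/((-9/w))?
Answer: -144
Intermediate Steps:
j = -4 (j = 5 - 9 = -4)
b = 3
p(w) = 4*w/9 (p(w) = -4*(-w/9) = -(-4)*w/9 = 4*w/9)
p(b)*(-108) = ((4/9)*3)*(-108) = (4/3)*(-108) = -144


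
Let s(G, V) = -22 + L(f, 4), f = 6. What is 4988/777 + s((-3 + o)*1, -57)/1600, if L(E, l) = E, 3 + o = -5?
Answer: 498023/77700 ≈ 6.4096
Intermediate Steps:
o = -8 (o = -3 - 5 = -8)
s(G, V) = -16 (s(G, V) = -22 + 6 = -16)
4988/777 + s((-3 + o)*1, -57)/1600 = 4988/777 - 16/1600 = 4988*(1/777) - 16*1/1600 = 4988/777 - 1/100 = 498023/77700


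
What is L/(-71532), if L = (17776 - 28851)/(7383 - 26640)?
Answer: -11075/1377491724 ≈ -8.0400e-6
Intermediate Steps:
L = 11075/19257 (L = -11075/(-19257) = -11075*(-1/19257) = 11075/19257 ≈ 0.57512)
L/(-71532) = (11075/19257)/(-71532) = (11075/19257)*(-1/71532) = -11075/1377491724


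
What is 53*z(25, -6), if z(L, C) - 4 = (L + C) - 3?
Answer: 1060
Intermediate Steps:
z(L, C) = 1 + C + L (z(L, C) = 4 + ((L + C) - 3) = 4 + ((C + L) - 3) = 4 + (-3 + C + L) = 1 + C + L)
53*z(25, -6) = 53*(1 - 6 + 25) = 53*20 = 1060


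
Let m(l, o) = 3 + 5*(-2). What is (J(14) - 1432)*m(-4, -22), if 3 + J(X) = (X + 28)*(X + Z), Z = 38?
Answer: -5243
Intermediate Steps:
m(l, o) = -7 (m(l, o) = 3 - 10 = -7)
J(X) = -3 + (28 + X)*(38 + X) (J(X) = -3 + (X + 28)*(X + 38) = -3 + (28 + X)*(38 + X))
(J(14) - 1432)*m(-4, -22) = ((1061 + 14² + 66*14) - 1432)*(-7) = ((1061 + 196 + 924) - 1432)*(-7) = (2181 - 1432)*(-7) = 749*(-7) = -5243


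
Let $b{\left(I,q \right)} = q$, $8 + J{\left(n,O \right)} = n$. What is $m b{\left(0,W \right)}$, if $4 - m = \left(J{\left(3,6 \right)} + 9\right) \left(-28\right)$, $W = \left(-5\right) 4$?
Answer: $-2320$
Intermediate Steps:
$W = -20$
$J{\left(n,O \right)} = -8 + n$
$m = 116$ ($m = 4 - \left(\left(-8 + 3\right) + 9\right) \left(-28\right) = 4 - \left(-5 + 9\right) \left(-28\right) = 4 - 4 \left(-28\right) = 4 - -112 = 4 + 112 = 116$)
$m b{\left(0,W \right)} = 116 \left(-20\right) = -2320$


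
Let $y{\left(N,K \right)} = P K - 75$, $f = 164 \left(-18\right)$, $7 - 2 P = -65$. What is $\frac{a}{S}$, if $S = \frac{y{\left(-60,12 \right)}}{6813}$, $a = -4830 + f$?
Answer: $- \frac{17672922}{119} \approx -1.4851 \cdot 10^{5}$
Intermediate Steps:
$P = 36$ ($P = \frac{7}{2} - - \frac{65}{2} = \frac{7}{2} + \frac{65}{2} = 36$)
$f = -2952$
$y{\left(N,K \right)} = -75 + 36 K$ ($y{\left(N,K \right)} = 36 K - 75 = -75 + 36 K$)
$a = -7782$ ($a = -4830 - 2952 = -7782$)
$S = \frac{119}{2271}$ ($S = \frac{-75 + 36 \cdot 12}{6813} = \left(-75 + 432\right) \frac{1}{6813} = 357 \cdot \frac{1}{6813} = \frac{119}{2271} \approx 0.0524$)
$\frac{a}{S} = - \frac{7782}{\frac{119}{2271}} = \left(-7782\right) \frac{2271}{119} = - \frac{17672922}{119}$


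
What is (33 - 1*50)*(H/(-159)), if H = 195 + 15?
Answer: 1190/53 ≈ 22.453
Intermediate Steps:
H = 210
(33 - 1*50)*(H/(-159)) = (33 - 1*50)*(210/(-159)) = (33 - 50)*(210*(-1/159)) = -17*(-70/53) = 1190/53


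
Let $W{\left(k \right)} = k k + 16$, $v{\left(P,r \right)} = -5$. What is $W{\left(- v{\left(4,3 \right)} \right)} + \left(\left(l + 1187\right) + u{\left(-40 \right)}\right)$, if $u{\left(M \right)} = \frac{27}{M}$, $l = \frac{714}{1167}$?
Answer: $\frac{19106697}{15560} \approx 1227.9$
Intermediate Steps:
$W{\left(k \right)} = 16 + k^{2}$ ($W{\left(k \right)} = k^{2} + 16 = 16 + k^{2}$)
$l = \frac{238}{389}$ ($l = 714 \cdot \frac{1}{1167} = \frac{238}{389} \approx 0.61182$)
$W{\left(- v{\left(4,3 \right)} \right)} + \left(\left(l + 1187\right) + u{\left(-40 \right)}\right) = \left(16 + \left(\left(-1\right) \left(-5\right)\right)^{2}\right) + \left(\left(\frac{238}{389} + 1187\right) + \frac{27}{-40}\right) = \left(16 + 5^{2}\right) + \left(\frac{461981}{389} + 27 \left(- \frac{1}{40}\right)\right) = \left(16 + 25\right) + \left(\frac{461981}{389} - \frac{27}{40}\right) = 41 + \frac{18468737}{15560} = \frac{19106697}{15560}$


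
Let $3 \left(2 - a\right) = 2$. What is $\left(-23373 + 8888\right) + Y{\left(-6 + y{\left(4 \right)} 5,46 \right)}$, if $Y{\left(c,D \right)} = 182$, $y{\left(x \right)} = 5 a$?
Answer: $-14303$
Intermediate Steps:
$a = \frac{4}{3}$ ($a = 2 - \frac{2}{3} = \frac{4}{3} \approx 1.3333$)
$y{\left(x \right)} = \frac{20}{3}$ ($y{\left(x \right)} = 5 \cdot \frac{4}{3} = \frac{20}{3}$)
$\left(-23373 + 8888\right) + Y{\left(-6 + y{\left(4 \right)} 5,46 \right)} = \left(-23373 + 8888\right) + 182 = -14485 + 182 = -14303$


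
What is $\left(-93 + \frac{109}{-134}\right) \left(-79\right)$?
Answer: $\frac{993109}{134} \approx 7411.3$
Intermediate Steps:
$\left(-93 + \frac{109}{-134}\right) \left(-79\right) = \left(-93 + 109 \left(- \frac{1}{134}\right)\right) \left(-79\right) = \left(-93 - \frac{109}{134}\right) \left(-79\right) = \left(- \frac{12571}{134}\right) \left(-79\right) = \frac{993109}{134}$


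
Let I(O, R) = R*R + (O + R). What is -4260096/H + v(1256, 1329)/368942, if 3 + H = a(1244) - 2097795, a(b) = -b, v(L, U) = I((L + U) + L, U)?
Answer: 36232838539/5304279134 ≈ 6.8309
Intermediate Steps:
I(O, R) = O + R + R**2 (I(O, R) = R**2 + (O + R) = O + R + R**2)
v(L, U) = U**2 + 2*L + 2*U (v(L, U) = ((L + U) + L) + U + U**2 = (U + 2*L) + U + U**2 = U**2 + 2*L + 2*U)
H = -2099042 (H = -3 + (-1*1244 - 2097795) = -3 + (-1244 - 2097795) = -3 - 2099039 = -2099042)
-4260096/H + v(1256, 1329)/368942 = -4260096/(-2099042) + (1329**2 + 2*1256 + 2*1329)/368942 = -4260096*(-1/2099042) + (1766241 + 2512 + 2658)*(1/368942) = 2130048/1049521 + 1771411*(1/368942) = 2130048/1049521 + 1771411/368942 = 36232838539/5304279134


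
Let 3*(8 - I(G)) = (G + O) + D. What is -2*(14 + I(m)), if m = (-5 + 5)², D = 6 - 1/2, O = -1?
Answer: -41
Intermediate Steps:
D = 11/2 (D = 6 - 1*½ = 6 - ½ = 11/2 ≈ 5.5000)
m = 0 (m = 0² = 0)
I(G) = 13/2 - G/3 (I(G) = 8 - ((G - 1) + 11/2)/3 = 8 - ((-1 + G) + 11/2)/3 = 8 - (9/2 + G)/3 = 8 + (-3/2 - G/3) = 13/2 - G/3)
-2*(14 + I(m)) = -2*(14 + (13/2 - ⅓*0)) = -2*(14 + (13/2 + 0)) = -2*(14 + 13/2) = -2*41/2 = -41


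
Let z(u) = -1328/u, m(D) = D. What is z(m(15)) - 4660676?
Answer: -69911468/15 ≈ -4.6608e+6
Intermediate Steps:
z(m(15)) - 4660676 = -1328/15 - 4660676 = -69911468/15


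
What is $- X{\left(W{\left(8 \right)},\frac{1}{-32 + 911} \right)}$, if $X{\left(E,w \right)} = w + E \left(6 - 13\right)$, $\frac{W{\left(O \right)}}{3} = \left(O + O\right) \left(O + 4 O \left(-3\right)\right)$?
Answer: $- \frac{25990273}{879} \approx -29568.0$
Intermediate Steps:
$W{\left(O \right)} = - 66 O^{2}$ ($W{\left(O \right)} = 3 \left(O + O\right) \left(O + 4 O \left(-3\right)\right) = 3 \cdot 2 O \left(O - 12 O\right) = 3 \cdot 2 O \left(- 11 O\right) = 3 \left(- 22 O^{2}\right) = - 66 O^{2}$)
$X{\left(E,w \right)} = w - 7 E$ ($X{\left(E,w \right)} = w + E \left(-7\right) = w - 7 E$)
$- X{\left(W{\left(8 \right)},\frac{1}{-32 + 911} \right)} = - (\frac{1}{-32 + 911} - 7 \left(- 66 \cdot 8^{2}\right)) = - (\frac{1}{879} - 7 \left(\left(-66\right) 64\right)) = - (\frac{1}{879} - -29568) = - (\frac{1}{879} + 29568) = \left(-1\right) \frac{25990273}{879} = - \frac{25990273}{879}$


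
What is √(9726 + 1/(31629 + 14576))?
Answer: √20764057141355/46205 ≈ 98.620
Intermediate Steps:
√(9726 + 1/(31629 + 14576)) = √(9726 + 1/46205) = √(449389831/46205) = √20764057141355/46205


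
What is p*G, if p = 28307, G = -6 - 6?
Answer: -339684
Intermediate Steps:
G = -12
p*G = 28307*(-12) = -339684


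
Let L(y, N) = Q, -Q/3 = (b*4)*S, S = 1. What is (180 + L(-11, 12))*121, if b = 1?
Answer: 20328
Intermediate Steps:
Q = -12 (Q = -3*1*4 = -12 ≈ -12.000)
L(y, N) = -12
(180 + L(-11, 12))*121 = (180 - 12)*121 = 168*121 = 20328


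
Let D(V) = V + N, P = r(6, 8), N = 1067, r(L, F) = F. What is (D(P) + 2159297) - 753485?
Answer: 1406887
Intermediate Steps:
P = 8
D(V) = 1067 + V (D(V) = V + 1067 = 1067 + V)
(D(P) + 2159297) - 753485 = ((1067 + 8) + 2159297) - 753485 = (1075 + 2159297) - 753485 = 2160372 - 753485 = 1406887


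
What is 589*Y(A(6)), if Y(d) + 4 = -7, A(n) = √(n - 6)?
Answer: -6479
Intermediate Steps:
A(n) = √(-6 + n)
Y(d) = -11 (Y(d) = -4 - 7 = -11)
589*Y(A(6)) = 589*(-11) = -6479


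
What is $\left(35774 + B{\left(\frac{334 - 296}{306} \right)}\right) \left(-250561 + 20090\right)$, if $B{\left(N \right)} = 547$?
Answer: $-8370937191$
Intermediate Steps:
$\left(35774 + B{\left(\frac{334 - 296}{306} \right)}\right) \left(-250561 + 20090\right) = \left(35774 + 547\right) \left(-250561 + 20090\right) = 36321 \left(-230471\right) = -8370937191$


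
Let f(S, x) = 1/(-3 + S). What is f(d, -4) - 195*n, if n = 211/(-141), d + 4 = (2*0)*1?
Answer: 95958/329 ≈ 291.67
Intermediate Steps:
d = -4 (d = -4 + (2*0)*1 = -4 + 0*1 = -4 + 0 = -4)
n = -211/141 (n = 211*(-1/141) = -211/141 ≈ -1.4965)
f(d, -4) - 195*n = 1/(-3 - 4) - 195*(-211/141) = 1/(-7) + 13715/47 = -⅐ + 13715/47 = 95958/329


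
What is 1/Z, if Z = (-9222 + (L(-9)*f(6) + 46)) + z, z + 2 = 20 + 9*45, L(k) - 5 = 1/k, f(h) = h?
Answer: -3/26171 ≈ -0.00011463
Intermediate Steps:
L(k) = 5 + 1/k
z = 423 (z = -2 + (20 + 9*45) = -2 + (20 + 405) = -2 + 425 = 423)
Z = -26171/3 (Z = (-9222 + ((5 + 1/(-9))*6 + 46)) + 423 = (-9222 + ((5 - 1/9)*6 + 46)) + 423 = (-9222 + ((44/9)*6 + 46)) + 423 = (-9222 + (88/3 + 46)) + 423 = (-9222 + 226/3) + 423 = -27440/3 + 423 = -26171/3 ≈ -8723.7)
1/Z = 1/(-26171/3) = -3/26171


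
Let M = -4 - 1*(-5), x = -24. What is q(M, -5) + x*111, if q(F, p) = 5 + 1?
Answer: -2658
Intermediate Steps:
M = 1 (M = -4 + 5 = 1)
q(F, p) = 6
q(M, -5) + x*111 = 6 - 24*111 = 6 - 2664 = -2658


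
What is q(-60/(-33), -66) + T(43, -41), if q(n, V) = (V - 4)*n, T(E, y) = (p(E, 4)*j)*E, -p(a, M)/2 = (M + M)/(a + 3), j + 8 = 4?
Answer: -17064/253 ≈ -67.447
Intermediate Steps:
j = -4 (j = -8 + 4 = -4)
p(a, M) = -4*M/(3 + a) (p(a, M) = -2*(M + M)/(a + 3) = -2*2*M/(3 + a) = -4*M/(3 + a))
T(E, y) = 64*E/(3 + E) (T(E, y) = (-4*4/(3 + E)*(-4))*E = (-16/(3 + E)*(-4))*E = (64/(3 + E))*E = 64*E/(3 + E))
q(n, V) = n*(-4 + V) (q(n, V) = (-4 + V)*n = n*(-4 + V))
q(-60/(-33), -66) + T(43, -41) = (-60/(-33))*(-4 - 66) + 64*43/(3 + 43) = -60*(-1/33)*(-70) + 64*43/46 = (20/11)*(-70) + 64*43*(1/46) = -1400/11 + 1376/23 = -17064/253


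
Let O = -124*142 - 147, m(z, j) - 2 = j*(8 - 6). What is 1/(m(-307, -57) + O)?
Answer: -1/17867 ≈ -5.5969e-5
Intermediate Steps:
m(z, j) = 2 + 2*j (m(z, j) = 2 + j*(8 - 6) = 2 + j*2 = 2 + 2*j)
O = -17755 (O = -17608 - 147 = -17755)
1/(m(-307, -57) + O) = 1/((2 + 2*(-57)) - 17755) = 1/((2 - 114) - 17755) = 1/(-112 - 17755) = 1/(-17867) = -1/17867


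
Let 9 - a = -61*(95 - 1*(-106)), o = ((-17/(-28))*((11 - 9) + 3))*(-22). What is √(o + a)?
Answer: √2391830/14 ≈ 110.47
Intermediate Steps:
o = -935/14 (o = ((-17*(-1/28))*(2 + 3))*(-22) = ((17/28)*5)*(-22) = (85/28)*(-22) = -935/14 ≈ -66.786)
a = 12270 (a = 9 - (-61)*(95 - 1*(-106)) = 9 - (-61)*(95 + 106) = 9 - (-61)*201 = 9 - 1*(-12261) = 9 + 12261 = 12270)
√(o + a) = √(-935/14 + 12270) = √(170845/14) = √2391830/14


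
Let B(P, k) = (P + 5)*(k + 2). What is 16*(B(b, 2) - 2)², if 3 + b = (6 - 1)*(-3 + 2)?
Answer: 3136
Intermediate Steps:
b = -8 (b = -3 + (6 - 1)*(-3 + 2) = -3 + 5*(-1) = -3 - 5 = -8)
B(P, k) = (2 + k)*(5 + P) (B(P, k) = (5 + P)*(2 + k) = (2 + k)*(5 + P))
16*(B(b, 2) - 2)² = 16*((10 + 2*(-8) + 5*2 - 8*2) - 2)² = 16*((10 - 16 + 10 - 16) - 2)² = 16*(-12 - 2)² = 16*(-14)² = 16*196 = 3136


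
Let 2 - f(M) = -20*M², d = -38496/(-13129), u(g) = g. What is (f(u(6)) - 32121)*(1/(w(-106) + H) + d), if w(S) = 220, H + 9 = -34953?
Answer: -41993490539297/456127718 ≈ -92065.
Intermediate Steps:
H = -34962 (H = -9 - 34953 = -34962)
d = 38496/13129 (d = -38496*(-1/13129) = 38496/13129 ≈ 2.9321)
f(M) = 2 + 20*M² (f(M) = 2 - (-20)*M² = 2 + 20*M²)
(f(u(6)) - 32121)*(1/(w(-106) + H) + d) = ((2 + 20*6²) - 32121)*(1/(220 - 34962) + 38496/13129) = ((2 + 20*36) - 32121)*(1/(-34742) + 38496/13129) = ((2 + 720) - 32121)*(-1/34742 + 38496/13129) = (722 - 32121)*(1337414903/456127718) = -31399*1337414903/456127718 = -41993490539297/456127718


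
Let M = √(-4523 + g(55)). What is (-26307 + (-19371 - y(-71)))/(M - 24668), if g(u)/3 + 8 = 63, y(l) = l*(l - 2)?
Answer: 627319574/304257291 + 50861*I*√4358/608514582 ≈ 2.0618 + 0.0055177*I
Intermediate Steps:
y(l) = l*(-2 + l)
g(u) = 165 (g(u) = -24 + 3*63 = -24 + 189 = 165)
M = I*√4358 (M = √(-4523 + 165) = √(-4358) = I*√4358 ≈ 66.015*I)
(-26307 + (-19371 - y(-71)))/(M - 24668) = (-26307 + (-19371 - (-71)*(-2 - 71)))/(I*√4358 - 24668) = (-26307 + (-19371 - (-71)*(-73)))/(-24668 + I*√4358) = (-26307 + (-19371 - 1*5183))/(-24668 + I*√4358) = (-26307 + (-19371 - 5183))/(-24668 + I*√4358) = (-26307 - 24554)/(-24668 + I*√4358) = -50861/(-24668 + I*√4358)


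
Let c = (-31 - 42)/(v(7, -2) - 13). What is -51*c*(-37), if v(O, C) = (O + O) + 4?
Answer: -137751/5 ≈ -27550.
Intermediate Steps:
v(O, C) = 4 + 2*O (v(O, C) = 2*O + 4 = 4 + 2*O)
c = -73/5 (c = (-31 - 42)/((4 + 2*7) - 13) = -73/((4 + 14) - 13) = -73/(18 - 13) = -73/5 ≈ -14.600)
-51*c*(-37) = -51*(-73/5)*(-37) = (3723/5)*(-37) = -137751/5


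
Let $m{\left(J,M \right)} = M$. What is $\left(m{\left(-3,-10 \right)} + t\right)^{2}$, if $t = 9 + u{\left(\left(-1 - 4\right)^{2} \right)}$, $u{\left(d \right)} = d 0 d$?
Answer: $1$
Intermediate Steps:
$u{\left(d \right)} = 0$ ($u{\left(d \right)} = 0 d = 0$)
$t = 9$ ($t = 9 + 0 = 9$)
$\left(m{\left(-3,-10 \right)} + t\right)^{2} = \left(-10 + 9\right)^{2} = \left(-1\right)^{2} = 1$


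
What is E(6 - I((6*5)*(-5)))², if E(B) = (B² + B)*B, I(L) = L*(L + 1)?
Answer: 124430447154241658097045504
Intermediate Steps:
I(L) = L*(1 + L)
E(B) = B*(B + B²) (E(B) = (B + B²)*B = B*(B + B²))
E(6 - I((6*5)*(-5)))² = ((6 - (6*5)*(-5)*(1 + (6*5)*(-5)))²*(1 + (6 - (6*5)*(-5)*(1 + (6*5)*(-5)))))² = ((6 - 30*(-5)*(1 + 30*(-5)))²*(1 + (6 - 30*(-5)*(1 + 30*(-5)))))² = ((6 - (-150)*(1 - 150))²*(1 + (6 - (-150)*(1 - 150))))² = ((6 - (-150)*(-149))²*(1 + (6 - (-150)*(-149))))² = ((6 - 1*22350)²*(1 + (6 - 1*22350)))² = ((6 - 22350)²*(1 + (6 - 22350)))² = ((-22344)²*(1 - 22344))² = (499254336*(-22343))² = (-11154839629248)² = 124430447154241658097045504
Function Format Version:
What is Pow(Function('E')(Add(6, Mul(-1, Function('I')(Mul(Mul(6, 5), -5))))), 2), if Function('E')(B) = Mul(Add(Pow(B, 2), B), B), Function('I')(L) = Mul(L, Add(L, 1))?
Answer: 124430447154241658097045504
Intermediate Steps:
Function('I')(L) = Mul(L, Add(1, L))
Function('E')(B) = Mul(B, Add(B, Pow(B, 2))) (Function('E')(B) = Mul(Add(B, Pow(B, 2)), B) = Mul(B, Add(B, Pow(B, 2))))
Pow(Function('E')(Add(6, Mul(-1, Function('I')(Mul(Mul(6, 5), -5))))), 2) = Pow(Mul(Pow(Add(6, Mul(-1, Mul(Mul(Mul(6, 5), -5), Add(1, Mul(Mul(6, 5), -5))))), 2), Add(1, Add(6, Mul(-1, Mul(Mul(Mul(6, 5), -5), Add(1, Mul(Mul(6, 5), -5))))))), 2) = Pow(Mul(Pow(Add(6, Mul(-1, Mul(Mul(30, -5), Add(1, Mul(30, -5))))), 2), Add(1, Add(6, Mul(-1, Mul(Mul(30, -5), Add(1, Mul(30, -5))))))), 2) = Pow(Mul(Pow(Add(6, Mul(-1, Mul(-150, Add(1, -150)))), 2), Add(1, Add(6, Mul(-1, Mul(-150, Add(1, -150)))))), 2) = Pow(Mul(Pow(Add(6, Mul(-1, Mul(-150, -149))), 2), Add(1, Add(6, Mul(-1, Mul(-150, -149))))), 2) = Pow(Mul(Pow(Add(6, Mul(-1, 22350)), 2), Add(1, Add(6, Mul(-1, 22350)))), 2) = Pow(Mul(Pow(Add(6, -22350), 2), Add(1, Add(6, -22350))), 2) = Pow(Mul(Pow(-22344, 2), Add(1, -22344)), 2) = Pow(Mul(499254336, -22343), 2) = Pow(-11154839629248, 2) = 124430447154241658097045504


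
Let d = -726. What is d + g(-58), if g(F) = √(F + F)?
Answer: -726 + 2*I*√29 ≈ -726.0 + 10.77*I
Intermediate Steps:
g(F) = √2*√F (g(F) = √(2*F) = √2*√F)
d + g(-58) = -726 + √2*√(-58) = -726 + √2*(I*√58) = -726 + 2*I*√29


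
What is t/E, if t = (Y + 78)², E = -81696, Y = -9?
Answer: -69/1184 ≈ -0.058277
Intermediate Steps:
t = 4761 (t = (-9 + 78)² = 69² = 4761)
t/E = 4761/(-81696) = 4761*(-1/81696) = -69/1184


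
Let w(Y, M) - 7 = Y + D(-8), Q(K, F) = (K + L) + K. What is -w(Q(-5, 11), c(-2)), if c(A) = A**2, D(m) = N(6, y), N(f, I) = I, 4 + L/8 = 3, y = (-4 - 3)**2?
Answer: -38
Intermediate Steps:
y = 49 (y = (-7)**2 = 49)
L = -8 (L = -32 + 8*3 = -32 + 24 = -8)
Q(K, F) = -8 + 2*K (Q(K, F) = (K - 8) + K = (-8 + K) + K = -8 + 2*K)
D(m) = 49
w(Y, M) = 56 + Y (w(Y, M) = 7 + (Y + 49) = 7 + (49 + Y) = 56 + Y)
-w(Q(-5, 11), c(-2)) = -(56 + (-8 + 2*(-5))) = -(56 + (-8 - 10)) = -(56 - 18) = -1*38 = -38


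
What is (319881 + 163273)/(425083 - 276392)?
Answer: 483154/148691 ≈ 3.2494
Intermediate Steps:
(319881 + 163273)/(425083 - 276392) = 483154/148691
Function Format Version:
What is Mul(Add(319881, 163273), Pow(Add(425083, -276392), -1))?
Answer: Rational(483154, 148691) ≈ 3.2494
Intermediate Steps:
Mul(Add(319881, 163273), Pow(Add(425083, -276392), -1)) = Mul(483154, Pow(148691, -1)) = Mul(483154, Rational(1, 148691)) = Rational(483154, 148691)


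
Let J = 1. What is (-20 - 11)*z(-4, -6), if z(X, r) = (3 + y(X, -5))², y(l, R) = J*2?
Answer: -775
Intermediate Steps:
y(l, R) = 2 (y(l, R) = 1*2 = 2)
z(X, r) = 25 (z(X, r) = (3 + 2)² = 5² = 25)
(-20 - 11)*z(-4, -6) = (-20 - 11)*25 = -31*25 = -775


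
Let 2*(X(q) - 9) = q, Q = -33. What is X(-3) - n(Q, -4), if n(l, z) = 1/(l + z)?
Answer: 557/74 ≈ 7.5270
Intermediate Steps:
X(q) = 9 + q/2
X(-3) - n(Q, -4) = (9 + (½)*(-3)) - 1/(-33 - 4) = (9 - 3/2) - 1/(-37) = 15/2 - 1*(-1/37) = 15/2 + 1/37 = 557/74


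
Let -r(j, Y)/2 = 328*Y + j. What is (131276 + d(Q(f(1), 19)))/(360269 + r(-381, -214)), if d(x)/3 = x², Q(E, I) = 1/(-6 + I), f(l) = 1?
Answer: 22185647/84739135 ≈ 0.26181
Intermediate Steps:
r(j, Y) = -656*Y - 2*j (r(j, Y) = -2*(328*Y + j) = -2*(j + 328*Y) = -656*Y - 2*j)
d(x) = 3*x²
(131276 + d(Q(f(1), 19)))/(360269 + r(-381, -214)) = (131276 + 3*(1/(-6 + 19))²)/(360269 + (-656*(-214) - 2*(-381))) = (131276 + 3*(1/13)²)/(360269 + (140384 + 762)) = (131276 + 3*(1/13)²)/(360269 + 141146) = (131276 + 3*(1/169))/501415 = (131276 + 3/169)*(1/501415) = (22185647/169)*(1/501415) = 22185647/84739135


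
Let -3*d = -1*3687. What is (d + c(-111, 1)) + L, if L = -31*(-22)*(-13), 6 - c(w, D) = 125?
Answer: -7756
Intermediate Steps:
c(w, D) = -119 (c(w, D) = 6 - 1*125 = 6 - 125 = -119)
d = 1229 (d = -(-1)*3687/3 = -⅓*(-3687) = 1229)
L = -8866 (L = 682*(-13) = -8866)
(d + c(-111, 1)) + L = (1229 - 119) - 8866 = 1110 - 8866 = -7756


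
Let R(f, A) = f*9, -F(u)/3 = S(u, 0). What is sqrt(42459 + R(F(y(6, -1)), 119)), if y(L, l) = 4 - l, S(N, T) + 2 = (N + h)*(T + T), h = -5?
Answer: sqrt(42513) ≈ 206.19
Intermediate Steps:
S(N, T) = -2 + 2*T*(-5 + N) (S(N, T) = -2 + (N - 5)*(T + T) = -2 + (-5 + N)*(2*T) = -2 + 2*T*(-5 + N))
F(u) = 6 (F(u) = -3*(-2 - 10*0 + 2*u*0) = -3*(-2 + 0 + 0) = -3*(-2) = 6)
R(f, A) = 9*f
sqrt(42459 + R(F(y(6, -1)), 119)) = sqrt(42459 + 9*6) = sqrt(42459 + 54) = sqrt(42513)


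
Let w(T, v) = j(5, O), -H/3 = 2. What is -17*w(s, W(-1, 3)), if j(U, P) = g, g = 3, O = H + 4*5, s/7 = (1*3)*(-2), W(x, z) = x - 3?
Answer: -51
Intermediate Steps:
H = -6 (H = -3*2 = -6)
W(x, z) = -3 + x
s = -42 (s = 7*((1*3)*(-2)) = 7*(3*(-2)) = 7*(-6) = -42)
O = 14 (O = -6 + 4*5 = -6 + 20 = 14)
j(U, P) = 3
w(T, v) = 3
-17*w(s, W(-1, 3)) = -17*3 = -51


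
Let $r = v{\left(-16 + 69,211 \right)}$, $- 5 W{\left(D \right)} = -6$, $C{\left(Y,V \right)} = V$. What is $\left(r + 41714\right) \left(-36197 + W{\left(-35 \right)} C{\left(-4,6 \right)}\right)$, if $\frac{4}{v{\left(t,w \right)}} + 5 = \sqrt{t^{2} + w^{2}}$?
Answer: $- \frac{71412637133942}{47305} - \frac{723796 \sqrt{47330}}{236525} \approx -1.5096 \cdot 10^{9}$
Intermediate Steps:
$v{\left(t,w \right)} = \frac{4}{-5 + \sqrt{t^{2} + w^{2}}}$
$W{\left(D \right)} = \frac{6}{5}$ ($W{\left(D \right)} = \left(- \frac{1}{5}\right) \left(-6\right) = \frac{6}{5}$)
$r = \frac{4}{-5 + \sqrt{47330}}$ ($r = \frac{4}{-5 + \sqrt{\left(-16 + 69\right)^{2} + 211^{2}}} = \frac{4}{-5 + \sqrt{53^{2} + 44521}} = \frac{4}{-5 + \sqrt{2809 + 44521}} = \frac{4}{-5 + \sqrt{47330}} \approx 0.018819$)
$\left(r + 41714\right) \left(-36197 + W{\left(-35 \right)} C{\left(-4,6 \right)}\right) = \left(\left(\frac{4}{9461} + \frac{4 \sqrt{47330}}{47305}\right) + 41714\right) \left(-36197 + \frac{6}{5} \cdot 6\right) = \left(\frac{394656158}{9461} + \frac{4 \sqrt{47330}}{47305}\right) \left(-36197 + \frac{36}{5}\right) = \left(\frac{394656158}{9461} + \frac{4 \sqrt{47330}}{47305}\right) \left(- \frac{180949}{5}\right) = - \frac{71412637133942}{47305} - \frac{723796 \sqrt{47330}}{236525}$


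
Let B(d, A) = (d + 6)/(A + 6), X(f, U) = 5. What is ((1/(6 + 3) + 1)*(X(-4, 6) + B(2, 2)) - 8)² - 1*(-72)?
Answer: 664/9 ≈ 73.778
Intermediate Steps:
B(d, A) = (6 + d)/(6 + A)
((1/(6 + 3) + 1)*(X(-4, 6) + B(2, 2)) - 8)² - 1*(-72) = ((1/(6 + 3) + 1)*(5 + (6 + 2)/(6 + 2)) - 8)² - 1*(-72) = ((1/9 + 1)*(5 + 8/8) - 8)² + 72 = ((⅑ + 1)*(5 + (⅛)*8) - 8)² + 72 = (10*(5 + 1)/9 - 8)² + 72 = ((10/9)*6 - 8)² + 72 = (20/3 - 8)² + 72 = (-4/3)² + 72 = 16/9 + 72 = 664/9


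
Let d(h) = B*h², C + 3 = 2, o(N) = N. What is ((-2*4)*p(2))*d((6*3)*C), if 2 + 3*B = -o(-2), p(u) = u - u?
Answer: 0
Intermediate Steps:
p(u) = 0
C = -1 (C = -3 + 2 = -1)
B = 0 (B = -⅔ + (-1*(-2))/3 = -⅔ + (⅓)*2 = -⅔ + ⅔ = 0)
d(h) = 0 (d(h) = 0*h² = 0)
((-2*4)*p(2))*d((6*3)*C) = (-2*4*0)*0 = -8*0*0 = 0*0 = 0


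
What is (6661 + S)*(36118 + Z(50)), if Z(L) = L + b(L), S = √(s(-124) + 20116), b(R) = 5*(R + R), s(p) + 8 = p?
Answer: 244245548 + 146672*√1249 ≈ 2.4943e+8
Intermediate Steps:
s(p) = -8 + p
b(R) = 10*R (b(R) = 5*(2*R) = 10*R)
S = 4*√1249 (S = √((-8 - 124) + 20116) = √(-132 + 20116) = √19984 = 4*√1249 ≈ 141.36)
Z(L) = 11*L (Z(L) = L + 10*L = 11*L)
(6661 + S)*(36118 + Z(50)) = (6661 + 4*√1249)*(36118 + 11*50) = (6661 + 4*√1249)*(36118 + 550) = (6661 + 4*√1249)*36668 = 244245548 + 146672*√1249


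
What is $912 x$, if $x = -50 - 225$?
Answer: $-250800$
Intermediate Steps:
$x = -275$ ($x = -50 - 225 = -275$)
$912 x = 912 \left(-275\right) = -250800$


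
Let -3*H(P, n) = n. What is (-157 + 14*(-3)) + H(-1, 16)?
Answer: -613/3 ≈ -204.33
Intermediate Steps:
H(P, n) = -n/3
(-157 + 14*(-3)) + H(-1, 16) = (-157 + 14*(-3)) - ⅓*16 = (-157 - 42) - 16/3 = -199 - 16/3 = -613/3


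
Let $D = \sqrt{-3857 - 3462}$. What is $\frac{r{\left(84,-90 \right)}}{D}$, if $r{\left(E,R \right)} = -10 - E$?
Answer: $\frac{94 i \sqrt{7319}}{7319} \approx 1.0988 i$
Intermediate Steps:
$D = i \sqrt{7319}$ ($D = \sqrt{-7319} = i \sqrt{7319} \approx 85.551 i$)
$\frac{r{\left(84,-90 \right)}}{D} = \frac{-10 - 84}{i \sqrt{7319}} = \left(-10 - 84\right) \left(- \frac{i \sqrt{7319}}{7319}\right) = - 94 \left(- \frac{i \sqrt{7319}}{7319}\right) = \frac{94 i \sqrt{7319}}{7319}$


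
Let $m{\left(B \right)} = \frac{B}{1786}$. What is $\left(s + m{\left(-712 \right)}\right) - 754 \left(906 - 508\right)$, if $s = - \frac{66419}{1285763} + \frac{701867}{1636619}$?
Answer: $- \frac{563916004745832377184}{1879143610680221} \approx -3.0009 \cdot 10^{5}$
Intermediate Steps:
$s = \frac{793732022160}{2104304155297}$ ($s = \left(-66419\right) \frac{1}{1285763} + 701867 \cdot \frac{1}{1636619} = - \frac{66419}{1285763} + \frac{701867}{1636619} = \frac{793732022160}{2104304155297} \approx 0.37719$)
$m{\left(B \right)} = \frac{B}{1786}$ ($m{\left(B \right)} = B \frac{1}{1786} = \frac{B}{1786}$)
$\left(s + m{\left(-712 \right)}\right) - 754 \left(906 - 508\right) = \left(\frac{793732022160}{2104304155297} + \frac{1}{1786} \left(-712\right)\right) - 754 \left(906 - 508\right) = \left(\frac{793732022160}{2104304155297} - \frac{356}{893}\right) - 300092 = - \frac{40329583496852}{1879143610680221} - 300092 = - \frac{563916004745832377184}{1879143610680221}$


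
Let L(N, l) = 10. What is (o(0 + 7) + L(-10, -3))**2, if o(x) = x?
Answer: 289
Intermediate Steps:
(o(0 + 7) + L(-10, -3))**2 = ((0 + 7) + 10)**2 = (7 + 10)**2 = 17**2 = 289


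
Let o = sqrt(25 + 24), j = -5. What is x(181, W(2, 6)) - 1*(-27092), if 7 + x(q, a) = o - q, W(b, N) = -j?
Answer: 26911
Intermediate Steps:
W(b, N) = 5 (W(b, N) = -1*(-5) = 5)
o = 7 (o = sqrt(49) = 7)
x(q, a) = -q (x(q, a) = -7 + (7 - q) = -q)
x(181, W(2, 6)) - 1*(-27092) = -1*181 - 1*(-27092) = -181 + 27092 = 26911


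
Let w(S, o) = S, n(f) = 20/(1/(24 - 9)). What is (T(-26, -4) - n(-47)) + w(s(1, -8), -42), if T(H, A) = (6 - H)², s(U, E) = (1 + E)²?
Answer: 773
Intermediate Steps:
n(f) = 300 (n(f) = 20/(1/15) = 20*15 = 300)
(T(-26, -4) - n(-47)) + w(s(1, -8), -42) = ((-6 - 26)² - 1*300) + (1 - 8)² = ((-32)² - 300) + (-7)² = (1024 - 300) + 49 = 724 + 49 = 773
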